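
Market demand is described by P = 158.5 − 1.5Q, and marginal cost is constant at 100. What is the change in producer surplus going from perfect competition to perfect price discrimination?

Producer surplus rises by 1140.75

Competitive firms price at marginal cost: P = 100, giving Q = 39.
PS = (100 − 100)·39 = 0.
With perfect price discrimination, output is the efficient level Q = 39 (where demand meets MC), but every buyer pays their willingness to pay: CS = 0 and PS = total surplus.
PS = ½·(158.5 − 100)·39 = 1140.75.
Change in producer surplus: 1140.75 − 0 = 1140.75.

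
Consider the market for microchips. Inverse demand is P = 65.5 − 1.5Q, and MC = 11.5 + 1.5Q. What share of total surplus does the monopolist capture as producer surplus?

The monopolist equates marginal revenue to marginal cost: 65.5 − 3Q = 11.5 + 1.5Q, so Q = 12. From demand, P = 47.5.
CS = ½·(65.5 − 47.5)·12 = 108.
PS = P·Q − VC(Q) = 47.5·12 − (11.5·12 + ½·1.5·12²) = 324.
Share captured = PS/TS = 324/432 = 0.75.

PS/TS = 0.75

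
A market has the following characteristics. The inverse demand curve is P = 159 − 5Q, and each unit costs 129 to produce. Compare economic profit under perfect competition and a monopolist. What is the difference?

π rises by 45

Under competition P = MC = 129, so Q = (159 − 129)/5 = 6.
Profit = (129 − 129)·6 = 0.
A monopolist chooses Q where MR = MC. MR = 159 − 10Q; setting this equal to 129 gives Q = 3 and P = 144.
Profit = (144 − 129)·3 = 45.
Change in economic profit: 45 − 0 = 45.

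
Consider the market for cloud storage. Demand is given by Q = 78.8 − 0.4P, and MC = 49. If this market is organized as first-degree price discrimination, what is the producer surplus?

PS = 4380.8

Inverting demand: P = 197 − 2.5Q.
With perfect price discrimination, output is the efficient level Q = 59.2 (where demand meets MC), but every buyer pays their willingness to pay: CS = 0 and PS = total surplus.
PS = ½·(197 − 49)·59.2 = 4380.8.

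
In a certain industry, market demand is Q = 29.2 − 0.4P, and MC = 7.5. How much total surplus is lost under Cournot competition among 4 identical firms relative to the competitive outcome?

Inverting demand: P = 73 − 2.5Q.
Perfect competition: P = MC = 7.5, so 73 − 2.5Q = 7.5 and Q = 26.2.
In a 4-firm Cournot equilibrium, symmetry and the first-order condition give q = (73 − 7.5)/(12.5) = 5.24. So Q = 20.96 and P = 20.6.
DWL is the triangle between Q = 20.96 and Q = 26.2: ½·(26.2 − 20.96)·(20.6 − 7.5) = 34.322.

DWL = 34.322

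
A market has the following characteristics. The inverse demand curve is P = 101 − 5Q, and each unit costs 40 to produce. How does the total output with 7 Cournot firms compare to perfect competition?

Cournot: Q = 10.675; Competition: Q = 12.2

With 7 symmetric Cournot firms, each firm's FOC gives 101 − 40q = 40, so q = 1.525, Q = 7·1.525 = 10.675, and P = 47.625.
Under competition P = MC = 40, so Q = (101 − 40)/5 = 12.2.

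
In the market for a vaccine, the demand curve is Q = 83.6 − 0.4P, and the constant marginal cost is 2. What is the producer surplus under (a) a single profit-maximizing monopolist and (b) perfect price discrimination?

Inverting demand: P = 209 − 2.5Q.
A monopolist chooses Q where MR = MC. MR = 209 − 5Q; setting this equal to 2 gives Q = 41.4 and P = 105.5.
PS = (105.5 − 2)·41.4 = 4284.9.
A perfectly discriminating monopolist sells every unit with P(Q) ≥ MC(Q), so output equals the competitive quantity Q = 82.8. Each buyer pays their reservation price, so CS = 0 and the firm captures all surplus.
PS = ½·(209 − 2)·82.8 = 8569.8.

Monopoly: PS = 4284.9; Perfect PD: PS = 8569.8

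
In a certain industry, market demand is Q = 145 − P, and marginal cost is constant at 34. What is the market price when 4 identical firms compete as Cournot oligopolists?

P = 56.2

Inverting demand: P = 145 − Q.
With 4 symmetric Cournot firms, each firm's FOC gives 145 − 5q = 34, so q = 22.2, Q = 4·22.2 = 88.8, and P = 56.2.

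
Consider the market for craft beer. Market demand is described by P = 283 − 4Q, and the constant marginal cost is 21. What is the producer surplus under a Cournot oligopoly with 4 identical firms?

PS = 2745.76

In a 4-firm Cournot equilibrium, symmetry and the first-order condition give q = (283 − 21)/(20) = 13.1. So Q = 52.4 and P = 73.4.
PS = (73.4 − 21)·52.4 = 2745.76.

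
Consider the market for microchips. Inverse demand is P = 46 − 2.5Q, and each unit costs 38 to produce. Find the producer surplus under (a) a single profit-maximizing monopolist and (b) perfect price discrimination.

A monopolist chooses Q where MR = MC. MR = 46 − 5Q; setting this equal to 38 gives Q = 1.6 and P = 42.
PS = (42 − 38)·1.6 = 6.4.
Under first-degree price discrimination the firm charges each unit its demand price and produces up to where P = MC, i.e. Q = 3.2. Consumer surplus is zero; producer surplus equals total surplus.
PS = ½·(46 − 38)·3.2 = 12.8.

Monopoly: PS = 6.4; Perfect PD: PS = 12.8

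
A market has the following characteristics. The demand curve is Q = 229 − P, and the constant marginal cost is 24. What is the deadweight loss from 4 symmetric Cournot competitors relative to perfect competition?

DWL = 840.5

Inverting demand: P = 229 − Q.
Under competition P = MC = 24, so Q = (229 − 24)/1 = 205.
Cournot with 4 identical firms: the symmetric best-response condition is 229 − 5q = 24. Each firm produces q = 41, total output Q = 164, price P = 65.
DWL is the triangle between Q = 164 and Q = 205: ½·(205 − 164)·(65 − 24) = 840.5.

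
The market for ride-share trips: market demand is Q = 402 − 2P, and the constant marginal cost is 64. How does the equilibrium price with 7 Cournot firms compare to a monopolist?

Cournot: P = 81.125; Monopoly: P = 132.5

Inverting demand: P = 201 − 0.5Q.
Cournot with 7 identical firms: the symmetric best-response condition is 201 − 4q = 64. Each firm produces q = 34.25, total output Q = 239.75, price P = 81.125.
The monopolist equates marginal revenue to marginal cost: 201 − Q = 64, so Q = 137. From demand, P = 132.5.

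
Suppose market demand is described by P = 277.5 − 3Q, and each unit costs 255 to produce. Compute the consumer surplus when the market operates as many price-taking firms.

CS = 84.375

Perfect competition: P = MC = 255, so 277.5 − 3Q = 255 and Q = 7.5.
CS = ½·(277.5 − 255)·7.5 = 84.375.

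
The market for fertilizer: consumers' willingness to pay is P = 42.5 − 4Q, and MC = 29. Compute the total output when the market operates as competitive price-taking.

Competitive firms price at marginal cost: P = 29, giving Q = 3.375.

Q = 3.375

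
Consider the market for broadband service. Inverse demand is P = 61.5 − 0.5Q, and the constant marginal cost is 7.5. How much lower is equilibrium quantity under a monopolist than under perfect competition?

Equilibrium quantity falls by 54

Perfect competition: P = MC = 7.5, so 61.5 − 0.5Q = 7.5 and Q = 108.
A monopolist chooses Q where MR = MC. MR = 61.5 − Q; setting this equal to 7.5 gives Q = 54 and P = 34.5.
Change in equilibrium quantity: 54 − 108 = −54.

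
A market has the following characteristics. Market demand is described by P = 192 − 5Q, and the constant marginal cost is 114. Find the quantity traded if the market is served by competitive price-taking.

Competitive firms price at marginal cost: P = 114, giving Q = 15.6.

Q = 15.6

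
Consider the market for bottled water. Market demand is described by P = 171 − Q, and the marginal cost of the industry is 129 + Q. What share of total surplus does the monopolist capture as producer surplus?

Monopoly sets MR = MC: 171 − 2Q = 129 + Q ⇒ Q = 14, P = 171 − 14 = 157.
CS = ½·(171 − 157)·14 = 98.
PS = P·Q − VC(Q) = 157·14 − (129·14 + ½·1·14²) = 294.
Share captured = PS/TS = 294/392 = 0.75.

PS/TS = 0.75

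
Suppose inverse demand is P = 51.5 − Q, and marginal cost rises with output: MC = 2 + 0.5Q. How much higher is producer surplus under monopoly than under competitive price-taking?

Competitive equilibrium sets price equal to marginal cost: 51.5 − Q = 2 + 0.5Q, so Q = 33 and P = 18.5.
PS = P·Q − VC(Q) = 18.5·33 − (2·33 + ½·0.5·33²) = 272.25.
Monopoly sets MR = MC: 51.5 − 2Q = 2 + 0.5Q ⇒ Q = 19.8, P = 51.5 − 19.8 = 31.7.
PS = P·Q − VC(Q) = 31.7·19.8 − (2·19.8 + ½·0.5·19.8²) = 490.05.
Change in producer surplus: 490.05 − 272.25 = 217.8.

Producer surplus rises by 217.8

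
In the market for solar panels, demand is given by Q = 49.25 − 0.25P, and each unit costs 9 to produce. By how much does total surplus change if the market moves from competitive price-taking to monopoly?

Inverting demand: P = 197 − 4Q.
Under competition P = MC = 9, so Q = (197 − 9)/4 = 47.
CS = ½·(197 − 9)·47 = 4418; PS = (9 − 9)·47 = 0; TS = 4418.
Monopoly sets MR = MC: 197 − 8Q = 9 ⇒ Q = 23.5, P = 197 − 4·23.5 = 103.
CS = ½·(197 − 103)·23.5 = 1104.5; PS = (103 − 9)·23.5 = 2209; TS = 3313.5.
Change in total surplus: 3313.5 − 4418 = −1104.5.

TS falls by 1104.5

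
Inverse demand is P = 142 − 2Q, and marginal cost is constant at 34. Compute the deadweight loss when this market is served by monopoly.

DWL = 729

Competitive firms price at marginal cost: P = 34, giving Q = 54.
A monopolist chooses Q where MR = MC. MR = 142 − 4Q; setting this equal to 34 gives Q = 27 and P = 88.
DWL is the triangle between Q = 27 and Q = 54: ½·(54 − 27)·(88 − 34) = 729.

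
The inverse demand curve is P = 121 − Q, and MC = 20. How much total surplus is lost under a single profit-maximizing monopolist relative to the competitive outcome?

Under competition P = MC = 20, so Q = (121 − 20)/1 = 101.
Monopoly sets MR = MC: 121 − 2Q = 20 ⇒ Q = 50.5, P = 121 − 50.5 = 70.5.
DWL is the triangle between Q = 50.5 and Q = 101: ½·(101 − 50.5)·(70.5 − 20) = 1275.125.

DWL = 1275.125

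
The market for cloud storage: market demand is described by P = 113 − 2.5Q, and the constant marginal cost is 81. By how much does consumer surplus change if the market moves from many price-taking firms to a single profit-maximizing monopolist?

Perfect competition: P = MC = 81, so 113 − 2.5Q = 81 and Q = 12.8.
CS = ½·(113 − 81)·12.8 = 204.8.
Monopoly sets MR = MC: 113 − 5Q = 81 ⇒ Q = 6.4, P = 113 − 2.5·6.4 = 97.
CS = ½·(113 − 97)·6.4 = 51.2.
Change in consumer surplus: 51.2 − 204.8 = −153.6.

CS falls by 153.6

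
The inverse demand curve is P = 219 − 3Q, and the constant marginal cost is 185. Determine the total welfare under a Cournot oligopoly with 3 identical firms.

TS = 180.625

With 3 symmetric Cournot firms, each firm's FOC gives 219 − 12q = 185, so q = 17/6, Q = 3·17/6 = 8.5, and P = 193.5.
CS = ½·(219 − 193.5)·8.5 = 108.375; PS = (193.5 − 185)·8.5 = 72.25; TS = 180.625.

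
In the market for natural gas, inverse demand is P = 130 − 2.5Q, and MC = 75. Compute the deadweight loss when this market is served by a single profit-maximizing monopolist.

Competitive firms price at marginal cost: P = 75, giving Q = 22.
A monopolist chooses Q where MR = MC. MR = 130 − 5Q; setting this equal to 75 gives Q = 11 and P = 102.5.
DWL is the triangle between Q = 11 and Q = 22: ½·(22 − 11)·(102.5 − 75) = 151.25.

DWL = 151.25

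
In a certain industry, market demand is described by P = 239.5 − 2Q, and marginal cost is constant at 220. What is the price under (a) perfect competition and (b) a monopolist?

Competition: P = 220; Monopoly: P = 229.75

Under competition P = MC = 220, so Q = (239.5 − 220)/2 = 9.75.
Monopoly sets MR = MC: 239.5 − 4Q = 220 ⇒ Q = 4.875, P = 239.5 − 2·4.875 = 229.75.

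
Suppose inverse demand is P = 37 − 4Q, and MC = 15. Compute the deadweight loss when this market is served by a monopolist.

DWL = 15.125

Perfect competition: P = MC = 15, so 37 − 4Q = 15 and Q = 5.5.
The monopolist equates marginal revenue to marginal cost: 37 − 8Q = 15, so Q = 2.75. From demand, P = 26.
DWL is the triangle between Q = 2.75 and Q = 5.5: ½·(5.5 − 2.75)·(26 − 15) = 15.125.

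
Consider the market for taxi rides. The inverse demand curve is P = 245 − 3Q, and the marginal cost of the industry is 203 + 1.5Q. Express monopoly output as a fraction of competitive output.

Q_m/Q_c = 0.6

The monopolist equates marginal revenue to marginal cost: 245 − 6Q = 203 + 1.5Q, so Q = 5.6. From demand, P = 228.2.
Competitive equilibrium sets price equal to marginal cost: 245 − 3Q = 203 + 1.5Q, so Q = 28/3 and P = 217.
Ratio Q_m/Q_c = 5.6/(28/3) = 0.6.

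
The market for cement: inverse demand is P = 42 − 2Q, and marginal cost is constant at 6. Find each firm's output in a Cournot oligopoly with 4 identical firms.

q_i = 3.6

With 4 symmetric Cournot firms, each firm's FOC gives 42 − 10q = 6, so q = 3.6, Q = 4·3.6 = 14.4, and P = 13.2.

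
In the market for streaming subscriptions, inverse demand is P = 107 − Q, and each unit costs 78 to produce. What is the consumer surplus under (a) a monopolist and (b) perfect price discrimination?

A monopolist chooses Q where MR = MC. MR = 107 − 2Q; setting this equal to 78 gives Q = 14.5 and P = 92.5.
CS = ½·(107 − 92.5)·14.5 = 105.125.
A perfectly discriminating monopolist sells every unit with P(Q) ≥ MC(Q), so output equals the competitive quantity Q = 29. Each buyer pays their reservation price, so CS = 0 and the firm captures all surplus.
CS = 0.

Monopoly: CS = 105.125; Perfect PD: CS = 0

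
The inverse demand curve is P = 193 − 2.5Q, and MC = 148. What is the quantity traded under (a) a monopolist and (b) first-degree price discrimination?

Monopoly: Q = 9; Perfect PD: Q = 18

The monopolist equates marginal revenue to marginal cost: 193 − 5Q = 148, so Q = 9. From demand, P = 170.5.
Under first-degree price discrimination the firm charges each unit its demand price and produces up to where P = MC, i.e. Q = 18. Consumer surplus is zero; producer surplus equals total surplus.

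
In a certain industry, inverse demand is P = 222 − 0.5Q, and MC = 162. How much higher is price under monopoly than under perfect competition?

P rises by 30

Competitive firms price at marginal cost: P = 162, giving Q = 120.
Monopoly sets MR = MC: 222 − Q = 162 ⇒ Q = 60, P = 222 − 0.5·60 = 192.
Change in price: 192 − 162 = 30.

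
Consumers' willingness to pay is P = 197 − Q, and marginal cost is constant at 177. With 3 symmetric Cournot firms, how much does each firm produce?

q_i = 5

In a 3-firm Cournot equilibrium, symmetry and the first-order condition give q = (197 − 177)/(4) = 5. So Q = 15 and P = 182.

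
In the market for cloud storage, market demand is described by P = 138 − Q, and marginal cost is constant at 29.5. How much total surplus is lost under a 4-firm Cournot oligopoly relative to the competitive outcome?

DWL = 235.445

Competitive firms price at marginal cost: P = 29.5, giving Q = 108.5.
Cournot with 4 identical firms: the symmetric best-response condition is 138 − 5q = 29.5. Each firm produces q = 21.7, total output Q = 86.8, price P = 51.2.
DWL is the triangle between Q = 86.8 and Q = 108.5: ½·(108.5 − 86.8)·(51.2 − 29.5) = 235.445.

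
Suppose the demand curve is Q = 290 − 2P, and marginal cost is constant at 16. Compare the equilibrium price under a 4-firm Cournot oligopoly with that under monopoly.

Cournot: P = 41.8; Monopoly: P = 80.5

Inverting demand: P = 145 − 0.5Q.
Cournot with 4 identical firms: the symmetric best-response condition is 145 − 2.5q = 16. Each firm produces q = 51.6, total output Q = 206.4, price P = 41.8.
The monopolist equates marginal revenue to marginal cost: 145 − Q = 16, so Q = 129. From demand, P = 80.5.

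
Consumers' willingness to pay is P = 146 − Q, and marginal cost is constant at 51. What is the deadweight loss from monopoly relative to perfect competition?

Under competition P = MC = 51, so Q = (146 − 51)/1 = 95.
Monopoly sets MR = MC: 146 − 2Q = 51 ⇒ Q = 47.5, P = 146 − 47.5 = 98.5.
DWL is the triangle between Q = 47.5 and Q = 95: ½·(95 − 47.5)·(98.5 − 51) = 1128.125.

DWL = 1128.125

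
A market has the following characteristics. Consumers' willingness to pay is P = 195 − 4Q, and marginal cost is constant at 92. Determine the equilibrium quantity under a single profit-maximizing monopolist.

Q = 12.875

A monopolist chooses Q where MR = MC. MR = 195 − 8Q; setting this equal to 92 gives Q = 12.875 and P = 143.5.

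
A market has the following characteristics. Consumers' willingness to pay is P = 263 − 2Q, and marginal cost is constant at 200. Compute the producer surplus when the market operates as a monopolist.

A monopolist chooses Q where MR = MC. MR = 263 − 4Q; setting this equal to 200 gives Q = 15.75 and P = 231.5.
PS = (231.5 − 200)·15.75 = 496.125.

PS = 496.125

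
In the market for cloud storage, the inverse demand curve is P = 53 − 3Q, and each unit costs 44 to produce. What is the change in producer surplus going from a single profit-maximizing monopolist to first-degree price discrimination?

Producer surplus rises by 6.75

The monopolist equates marginal revenue to marginal cost: 53 − 6Q = 44, so Q = 1.5. From demand, P = 48.5.
PS = (48.5 − 44)·1.5 = 6.75.
A perfectly discriminating monopolist sells every unit with P(Q) ≥ MC(Q), so output equals the competitive quantity Q = 3. Each buyer pays their reservation price, so CS = 0 and the firm captures all surplus.
PS = ½·(53 − 44)·3 = 13.5.
Change in producer surplus: 13.5 − 6.75 = 6.75.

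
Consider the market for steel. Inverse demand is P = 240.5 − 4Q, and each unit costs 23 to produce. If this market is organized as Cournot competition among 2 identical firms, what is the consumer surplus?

CS = 2628.125

Cournot with 2 identical firms: the symmetric best-response condition is 240.5 − 12q = 23. Each firm produces q = 18.125, total output Q = 36.25, price P = 95.5.
CS = ½·(240.5 − 95.5)·36.25 = 2628.125.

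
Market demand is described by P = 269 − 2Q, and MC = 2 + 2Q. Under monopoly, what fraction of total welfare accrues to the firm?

The monopolist equates marginal revenue to marginal cost: 269 − 4Q = 2 + 2Q, so Q = 44.5. From demand, P = 180.
CS = ½·(269 − 180)·44.5 = 1980.25.
PS = P·Q − VC(Q) = 180·44.5 − (2·44.5 + ½·2·44.5²) = 5940.75.
Share captured = PS/TS = 5940.75/7921 = 0.75.

PS/TS = 0.75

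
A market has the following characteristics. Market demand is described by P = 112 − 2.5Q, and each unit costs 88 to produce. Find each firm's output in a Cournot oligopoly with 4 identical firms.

q_i = 1.92

In a 4-firm Cournot equilibrium, symmetry and the first-order condition give q = (112 − 88)/(12.5) = 1.92. So Q = 7.68 and P = 92.8.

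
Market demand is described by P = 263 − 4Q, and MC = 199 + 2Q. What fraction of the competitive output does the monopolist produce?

Q_m/Q_c = 0.6

The monopolist equates marginal revenue to marginal cost: 263 − 8Q = 199 + 2Q, so Q = 6.4. From demand, P = 237.4.
Competitive equilibrium sets price equal to marginal cost: 263 − 4Q = 199 + 2Q, so Q = 32/3 and P = 661/3.
Ratio Q_m/Q_c = 6.4/(32/3) = 0.6.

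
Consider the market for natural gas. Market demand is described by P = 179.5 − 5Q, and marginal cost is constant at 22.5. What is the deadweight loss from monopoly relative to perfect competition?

DWL = 616.225

Competitive firms price at marginal cost: P = 22.5, giving Q = 31.4.
Monopoly sets MR = MC: 179.5 − 10Q = 22.5 ⇒ Q = 15.7, P = 179.5 − 5·15.7 = 101.
DWL is the triangle between Q = 15.7 and Q = 31.4: ½·(31.4 − 15.7)·(101 − 22.5) = 616.225.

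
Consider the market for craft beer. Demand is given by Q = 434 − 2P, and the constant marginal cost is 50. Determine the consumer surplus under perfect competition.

Inverting demand: P = 217 − 0.5Q.
Perfect competition: P = MC = 50, so 217 − 0.5Q = 50 and Q = 334.
CS = ½·(217 − 50)·334 = 27889.

CS = 27889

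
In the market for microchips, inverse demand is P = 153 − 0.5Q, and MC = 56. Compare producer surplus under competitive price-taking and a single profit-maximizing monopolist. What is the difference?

Perfect competition: P = MC = 56, so 153 − 0.5Q = 56 and Q = 194.
PS = (56 − 56)·194 = 0.
A monopolist chooses Q where MR = MC. MR = 153 − Q; setting this equal to 56 gives Q = 97 and P = 104.5.
PS = (104.5 − 56)·97 = 4704.5.
Change in producer surplus: 4704.5 − 0 = 4704.5.

Producer surplus rises by 4704.5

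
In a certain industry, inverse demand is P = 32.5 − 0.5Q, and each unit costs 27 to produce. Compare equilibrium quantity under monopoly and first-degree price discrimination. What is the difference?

Q rises by 5.5

The monopolist equates marginal revenue to marginal cost: 32.5 − Q = 27, so Q = 5.5. From demand, P = 29.75.
With perfect price discrimination, output is the efficient level Q = 11 (where demand meets MC), but every buyer pays their willingness to pay: CS = 0 and PS = total surplus.
Change in equilibrium quantity: 11 − 5.5 = 5.5.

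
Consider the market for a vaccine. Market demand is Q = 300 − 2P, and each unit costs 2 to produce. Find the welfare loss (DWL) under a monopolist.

Inverting demand: P = 150 − 0.5Q.
Perfect competition: P = MC = 2, so 150 − 0.5Q = 2 and Q = 296.
A monopolist chooses Q where MR = MC. MR = 150 − Q; setting this equal to 2 gives Q = 148 and P = 76.
DWL is the triangle between Q = 148 and Q = 296: ½·(296 − 148)·(76 − 2) = 5476.

DWL = 5476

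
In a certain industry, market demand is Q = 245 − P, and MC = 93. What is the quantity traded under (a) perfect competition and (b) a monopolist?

Inverting demand: P = 245 − Q.
Perfect competition: P = MC = 93, so 245 − Q = 93 and Q = 152.
The monopolist equates marginal revenue to marginal cost: 245 − 2Q = 93, so Q = 76. From demand, P = 169.

Competition: Q = 152; Monopoly: Q = 76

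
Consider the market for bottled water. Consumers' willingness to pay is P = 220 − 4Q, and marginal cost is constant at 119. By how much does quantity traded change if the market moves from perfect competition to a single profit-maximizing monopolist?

Perfect competition: P = MC = 119, so 220 − 4Q = 119 and Q = 25.25.
Monopoly sets MR = MC: 220 − 8Q = 119 ⇒ Q = 12.625, P = 220 − 4·12.625 = 169.5.
Change in quantity traded: 12.625 − 25.25 = −12.625.

Q falls by 12.625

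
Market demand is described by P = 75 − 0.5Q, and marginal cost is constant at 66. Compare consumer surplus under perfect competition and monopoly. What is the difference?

Consumer surplus falls by 60.75

Perfect competition: P = MC = 66, so 75 − 0.5Q = 66 and Q = 18.
CS = ½·(75 − 66)·18 = 81.
A monopolist chooses Q where MR = MC. MR = 75 − Q; setting this equal to 66 gives Q = 9 and P = 70.5.
CS = ½·(75 − 70.5)·9 = 20.25.
Change in consumer surplus: 20.25 − 81 = −60.75.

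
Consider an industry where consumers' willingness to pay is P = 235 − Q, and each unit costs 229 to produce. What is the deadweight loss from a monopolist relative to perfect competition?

Under competition P = MC = 229, so Q = (235 − 229)/1 = 6.
The monopolist equates marginal revenue to marginal cost: 235 − 2Q = 229, so Q = 3. From demand, P = 232.
DWL is the triangle between Q = 3 and Q = 6: ½·(6 − 3)·(232 − 229) = 4.5.

DWL = 4.5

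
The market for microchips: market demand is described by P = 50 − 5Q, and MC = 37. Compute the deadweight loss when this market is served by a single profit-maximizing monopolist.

DWL = 4.225

Under competition P = MC = 37, so Q = (50 − 37)/5 = 2.6.
The monopolist equates marginal revenue to marginal cost: 50 − 10Q = 37, so Q = 1.3. From demand, P = 43.5.
DWL is the triangle between Q = 1.3 and Q = 2.6: ½·(2.6 − 1.3)·(43.5 − 37) = 4.225.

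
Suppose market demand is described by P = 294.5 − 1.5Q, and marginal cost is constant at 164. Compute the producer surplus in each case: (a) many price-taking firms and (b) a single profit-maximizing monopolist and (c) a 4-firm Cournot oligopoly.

Competitive firms price at marginal cost: P = 164, giving Q = 87.
PS = (164 − 164)·87 = 0.
The monopolist equates marginal revenue to marginal cost: 294.5 − 3Q = 164, so Q = 43.5. From demand, P = 229.25.
PS = (229.25 − 164)·43.5 = 2838.375.
Cournot with 4 identical firms: the symmetric best-response condition is 294.5 − 7.5q = 164. Each firm produces q = 17.4, total output Q = 69.6, price P = 190.1.
PS = (190.1 − 164)·69.6 = 1816.56.

Competition: PS = 0; Monopoly: PS = 2838.375; Cournot: PS = 1816.56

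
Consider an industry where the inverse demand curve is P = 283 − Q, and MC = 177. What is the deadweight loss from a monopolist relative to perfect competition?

Competitive firms price at marginal cost: P = 177, giving Q = 106.
A monopolist chooses Q where MR = MC. MR = 283 − 2Q; setting this equal to 177 gives Q = 53 and P = 230.
DWL is the triangle between Q = 53 and Q = 106: ½·(106 − 53)·(230 − 177) = 1404.5.

DWL = 1404.5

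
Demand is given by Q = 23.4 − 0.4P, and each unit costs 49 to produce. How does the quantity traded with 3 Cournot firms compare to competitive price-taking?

Cournot: Q = 2.85; Competition: Q = 3.8

Inverting demand: P = 58.5 − 2.5Q.
Cournot with 3 identical firms: the symmetric best-response condition is 58.5 − 10q = 49. Each firm produces q = 0.95, total output Q = 2.85, price P = 51.375.
Perfect competition: P = MC = 49, so 58.5 − 2.5Q = 49 and Q = 3.8.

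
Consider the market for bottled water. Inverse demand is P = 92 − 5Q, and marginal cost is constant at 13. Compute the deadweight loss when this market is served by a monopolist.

DWL = 156.025

Under competition P = MC = 13, so Q = (92 − 13)/5 = 15.8.
A monopolist chooses Q where MR = MC. MR = 92 − 10Q; setting this equal to 13 gives Q = 7.9 and P = 52.5.
DWL is the triangle between Q = 7.9 and Q = 15.8: ½·(15.8 − 7.9)·(52.5 − 13) = 156.025.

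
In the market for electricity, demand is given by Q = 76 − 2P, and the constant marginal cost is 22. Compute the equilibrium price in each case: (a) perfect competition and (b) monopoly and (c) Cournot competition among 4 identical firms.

Inverting demand: P = 38 − 0.5Q.
Competitive firms price at marginal cost: P = 22, giving Q = 32.
Monopoly sets MR = MC: 38 − Q = 22 ⇒ Q = 16, P = 38 − 0.5·16 = 30.
With 4 symmetric Cournot firms, each firm's FOC gives 38 − 2.5q = 22, so q = 6.4, Q = 4·6.4 = 25.6, and P = 25.2.

Competition: P = 22; Monopoly: P = 30; Cournot: P = 25.2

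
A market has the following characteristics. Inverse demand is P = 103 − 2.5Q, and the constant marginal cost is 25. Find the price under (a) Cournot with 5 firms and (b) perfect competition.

Cournot with 5 identical firms: the symmetric best-response condition is 103 − 15q = 25. Each firm produces q = 5.2, total output Q = 26, price P = 38.
Perfect competition: P = MC = 25, so 103 − 2.5Q = 25 and Q = 31.2.

Cournot: P = 38; Competition: P = 25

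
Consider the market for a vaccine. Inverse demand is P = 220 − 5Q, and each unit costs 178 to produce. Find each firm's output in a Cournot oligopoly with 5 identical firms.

In a 5-firm Cournot equilibrium, symmetry and the first-order condition give q = (220 − 178)/(30) = 1.4. So Q = 7 and P = 185.

q_i = 1.4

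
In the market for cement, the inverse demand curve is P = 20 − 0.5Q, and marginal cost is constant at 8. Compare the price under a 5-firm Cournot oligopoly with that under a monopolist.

With 5 symmetric Cournot firms, each firm's FOC gives 20 − 3q = 8, so q = 4, Q = 5·4 = 20, and P = 10.
Monopoly sets MR = MC: 20 − Q = 8 ⇒ Q = 12, P = 20 − 0.5·12 = 14.

Cournot: P = 10; Monopoly: P = 14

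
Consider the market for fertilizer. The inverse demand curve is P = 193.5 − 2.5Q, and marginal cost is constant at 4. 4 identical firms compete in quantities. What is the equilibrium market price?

In a 4-firm Cournot equilibrium, symmetry and the first-order condition give q = (193.5 − 4)/(12.5) = 15.16. So Q = 60.64 and P = 41.9.

P = 41.9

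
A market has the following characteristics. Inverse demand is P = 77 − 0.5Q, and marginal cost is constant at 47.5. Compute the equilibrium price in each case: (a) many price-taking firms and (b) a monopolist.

Competition: P = 47.5; Monopoly: P = 62.25

Under competition P = MC = 47.5, so Q = (77 − 47.5)/0.5 = 59.
Monopoly sets MR = MC: 77 − Q = 47.5 ⇒ Q = 29.5, P = 77 − 0.5·29.5 = 62.25.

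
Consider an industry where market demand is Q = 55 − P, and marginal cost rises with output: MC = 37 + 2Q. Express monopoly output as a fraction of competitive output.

Q_m/Q_c = 0.75

Inverting demand: P = 55 − Q.
A monopolist chooses Q where MR = MC. MR = 55 − 2Q; setting this equal to 37 + 2Q gives Q = 4.5 and P = 50.5.
Competitive equilibrium sets price equal to marginal cost: 55 − Q = 37 + 2Q, so Q = 6 and P = 49.
Ratio Q_m/Q_c = 4.5/6 = 0.75.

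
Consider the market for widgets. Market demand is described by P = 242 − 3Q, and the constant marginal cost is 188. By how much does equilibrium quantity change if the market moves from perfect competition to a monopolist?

Perfect competition: P = MC = 188, so 242 − 3Q = 188 and Q = 18.
A monopolist chooses Q where MR = MC. MR = 242 − 6Q; setting this equal to 188 gives Q = 9 and P = 215.
Change in equilibrium quantity: 9 − 18 = −9.

Q falls by 9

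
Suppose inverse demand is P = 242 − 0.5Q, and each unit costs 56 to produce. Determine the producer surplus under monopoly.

PS = 17298

The monopolist equates marginal revenue to marginal cost: 242 − Q = 56, so Q = 186. From demand, P = 149.
PS = (149 − 56)·186 = 17298.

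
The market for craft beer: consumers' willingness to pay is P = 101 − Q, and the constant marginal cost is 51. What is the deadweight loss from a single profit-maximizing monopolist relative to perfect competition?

Under competition P = MC = 51, so Q = (101 − 51)/1 = 50.
Monopoly sets MR = MC: 101 − 2Q = 51 ⇒ Q = 25, P = 101 − 25 = 76.
DWL is the triangle between Q = 25 and Q = 50: ½·(50 − 25)·(76 − 51) = 312.5.

DWL = 312.5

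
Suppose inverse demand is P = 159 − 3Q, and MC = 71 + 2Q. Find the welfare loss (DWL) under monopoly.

Under competition P = MC: 159 − 3Q = 71 + 2Q ⇒ Q = 17.6, P = 106.2.
A monopolist chooses Q where MR = MC. MR = 159 − 6Q; setting this equal to 71 + 2Q gives Q = 11 and P = 126.
CS = ½·(159 − 106.2)·17.6 = 464.64; PS = (106.2·17.6 − 71·17.6 − ½·2·17.6²) = 309.76; TS = 774.4.
CS = ½·(159 − 126)·11 = 181.5; PS = (126·11 − 71·11 − ½·2·11²) = 484; TS = 665.5.
DWL = 774.4 − 665.5 = 108.9.

DWL = 108.9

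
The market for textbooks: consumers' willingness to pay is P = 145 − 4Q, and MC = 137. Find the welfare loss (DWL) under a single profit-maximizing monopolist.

Under competition P = MC = 137, so Q = (145 − 137)/4 = 2.
The monopolist equates marginal revenue to marginal cost: 145 − 8Q = 137, so Q = 1. From demand, P = 141.
DWL is the triangle between Q = 1 and Q = 2: ½·(2 − 1)·(141 − 137) = 2.

DWL = 2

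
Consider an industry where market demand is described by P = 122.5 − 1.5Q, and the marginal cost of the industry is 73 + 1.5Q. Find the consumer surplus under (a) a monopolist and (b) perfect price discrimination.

Monopoly: CS = 90.75; Perfect PD: CS = 0

A monopolist chooses Q where MR = MC. MR = 122.5 − 3Q; setting this equal to 73 + 1.5Q gives Q = 11 and P = 106.
CS = ½·(122.5 − 106)·11 = 90.75.
Under first-degree price discrimination the firm charges each unit its demand price and produces up to where P = MC, i.e. Q = 16.5. Consumer surplus is zero; producer surplus equals total surplus.
CS = 0.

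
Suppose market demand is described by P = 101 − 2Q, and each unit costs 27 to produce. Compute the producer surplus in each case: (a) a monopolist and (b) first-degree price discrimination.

Monopoly: PS = 684.5; Perfect PD: PS = 1369

The monopolist equates marginal revenue to marginal cost: 101 − 4Q = 27, so Q = 18.5. From demand, P = 64.
PS = (64 − 27)·18.5 = 684.5.
With perfect price discrimination, output is the efficient level Q = 37 (where demand meets MC), but every buyer pays their willingness to pay: CS = 0 and PS = total surplus.
PS = ½·(101 − 27)·37 = 1369.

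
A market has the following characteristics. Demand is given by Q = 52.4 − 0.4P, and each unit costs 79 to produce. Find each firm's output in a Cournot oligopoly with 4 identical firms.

q_i = 4.16

Inverting demand: P = 131 − 2.5Q.
In a 4-firm Cournot equilibrium, symmetry and the first-order condition give q = (131 − 79)/(12.5) = 4.16. So Q = 16.64 and P = 89.4.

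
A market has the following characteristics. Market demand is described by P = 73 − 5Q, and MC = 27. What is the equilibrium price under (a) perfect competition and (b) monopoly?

Perfect competition: P = MC = 27, so 73 − 5Q = 27 and Q = 9.2.
A monopolist chooses Q where MR = MC. MR = 73 − 10Q; setting this equal to 27 gives Q = 4.6 and P = 50.

Competition: P = 27; Monopoly: P = 50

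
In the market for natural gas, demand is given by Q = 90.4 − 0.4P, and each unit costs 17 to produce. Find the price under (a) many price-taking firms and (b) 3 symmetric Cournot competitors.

Inverting demand: P = 226 − 2.5Q.
Perfect competition: P = MC = 17, so 226 − 2.5Q = 17 and Q = 83.6.
In a 3-firm Cournot equilibrium, symmetry and the first-order condition give q = (226 − 17)/(10) = 20.9. So Q = 62.7 and P = 69.25.

Competition: P = 17; Cournot: P = 69.25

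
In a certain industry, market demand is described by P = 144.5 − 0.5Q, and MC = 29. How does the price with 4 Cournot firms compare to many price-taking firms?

Cournot: P = 52.1; Competition: P = 29

With 4 symmetric Cournot firms, each firm's FOC gives 144.5 − 2.5q = 29, so q = 46.2, Q = 4·46.2 = 184.8, and P = 52.1.
Perfect competition: P = MC = 29, so 144.5 − 0.5Q = 29 and Q = 231.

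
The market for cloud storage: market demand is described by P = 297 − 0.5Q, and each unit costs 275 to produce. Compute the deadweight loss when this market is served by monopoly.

Perfect competition: P = MC = 275, so 297 − 0.5Q = 275 and Q = 44.
A monopolist chooses Q where MR = MC. MR = 297 − Q; setting this equal to 275 gives Q = 22 and P = 286.
DWL is the triangle between Q = 22 and Q = 44: ½·(44 − 22)·(286 − 275) = 121.

DWL = 121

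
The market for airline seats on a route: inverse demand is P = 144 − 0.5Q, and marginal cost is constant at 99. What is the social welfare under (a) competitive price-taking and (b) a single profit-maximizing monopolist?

Competition: TS = 2025; Monopoly: TS = 1518.75

Under competition P = MC = 99, so Q = (144 − 99)/0.5 = 90.
CS = ½·(144 − 99)·90 = 2025; PS = (99 − 99)·90 = 0; TS = 2025.
Monopoly sets MR = MC: 144 − Q = 99 ⇒ Q = 45, P = 144 − 0.5·45 = 121.5.
CS = ½·(144 − 121.5)·45 = 506.25; PS = (121.5 − 99)·45 = 1012.5; TS = 1518.75.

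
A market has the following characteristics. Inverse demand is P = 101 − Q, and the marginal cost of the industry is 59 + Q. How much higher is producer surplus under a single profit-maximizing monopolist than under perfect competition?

PS rises by 73.5

Under competition P = MC: 101 − Q = 59 + Q ⇒ Q = 21, P = 80.
PS = P·Q − VC(Q) = 80·21 − (59·21 + ½·1·21²) = 220.5.
Monopoly sets MR = MC: 101 − 2Q = 59 + Q ⇒ Q = 14, P = 101 − 14 = 87.
PS = P·Q − VC(Q) = 87·14 − (59·14 + ½·1·14²) = 294.
Change in producer surplus: 294 − 220.5 = 73.5.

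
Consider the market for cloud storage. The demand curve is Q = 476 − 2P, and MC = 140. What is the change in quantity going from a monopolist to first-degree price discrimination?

Inverting demand: P = 238 − 0.5Q.
Monopoly sets MR = MC: 238 − Q = 140 ⇒ Q = 98, P = 238 − 0.5·98 = 189.
Under first-degree price discrimination the firm charges each unit its demand price and produces up to where P = MC, i.e. Q = 196. Consumer surplus is zero; producer surplus equals total surplus.
Change in quantity: 196 − 98 = 98.

Q rises by 98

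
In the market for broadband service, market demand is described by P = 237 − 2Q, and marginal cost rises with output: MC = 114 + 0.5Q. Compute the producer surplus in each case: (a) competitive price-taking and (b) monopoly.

Under competition P = MC: 237 − 2Q = 114 + 0.5Q ⇒ Q = 49.2, P = 138.6.
PS = P·Q − VC(Q) = 138.6·49.2 − (114·49.2 + ½·0.5·49.2²) = 605.16.
A monopolist chooses Q where MR = MC. MR = 237 − 4Q; setting this equal to 114 + 0.5Q gives Q = 82/3 and P = 547/3.
PS = P·Q − VC(Q) = 547/3·82/3 − (114·82/3 + ½·0.5·(82/3)²) = 1681.

Competition: PS = 605.16; Monopoly: PS = 1681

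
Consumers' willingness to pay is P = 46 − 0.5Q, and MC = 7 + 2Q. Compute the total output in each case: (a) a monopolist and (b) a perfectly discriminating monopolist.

Monopoly: Q = 13; Perfect PD: Q = 15.6

The monopolist equates marginal revenue to marginal cost: 46 − Q = 7 + 2Q, so Q = 13. From demand, P = 39.5.
With perfect price discrimination, output is the efficient level Q = 15.6 (where demand meets MC), but every buyer pays their willingness to pay: CS = 0 and PS = total surplus.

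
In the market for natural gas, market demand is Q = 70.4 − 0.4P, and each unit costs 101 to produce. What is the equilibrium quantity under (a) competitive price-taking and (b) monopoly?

Inverting demand: P = 176 − 2.5Q.
Under competition P = MC = 101, so Q = (176 − 101)/2.5 = 30.
Monopoly sets MR = MC: 176 − 5Q = 101 ⇒ Q = 15, P = 176 − 2.5·15 = 138.5.

Competition: Q = 30; Monopoly: Q = 15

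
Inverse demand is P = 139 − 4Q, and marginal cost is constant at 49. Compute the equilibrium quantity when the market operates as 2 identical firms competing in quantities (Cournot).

Cournot with 2 identical firms: the symmetric best-response condition is 139 − 12q = 49. Each firm produces q = 7.5, total output Q = 15, price P = 79.

Q = 15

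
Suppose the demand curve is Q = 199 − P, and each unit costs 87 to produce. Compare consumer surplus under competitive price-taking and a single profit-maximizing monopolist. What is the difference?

Inverting demand: P = 199 − Q.
Under competition P = MC = 87, so Q = (199 − 87)/1 = 112.
CS = ½·(199 − 87)·112 = 6272.
Monopoly sets MR = MC: 199 − 2Q = 87 ⇒ Q = 56, P = 199 − 56 = 143.
CS = ½·(199 − 143)·56 = 1568.
Change in consumer surplus: 1568 − 6272 = −4704.

Consumer surplus falls by 4704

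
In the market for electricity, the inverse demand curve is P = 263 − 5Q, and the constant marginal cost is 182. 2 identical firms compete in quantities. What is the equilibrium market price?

P = 209

With 2 symmetric Cournot firms, each firm's FOC gives 263 − 15q = 182, so q = 5.4, Q = 2·5.4 = 10.8, and P = 209.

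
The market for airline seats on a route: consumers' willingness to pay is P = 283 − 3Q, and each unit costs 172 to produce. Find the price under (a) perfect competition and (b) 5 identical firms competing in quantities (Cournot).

Competition: P = 172; Cournot: P = 190.5

Competitive firms price at marginal cost: P = 172, giving Q = 37.
Cournot with 5 identical firms: the symmetric best-response condition is 283 − 18q = 172. Each firm produces q = 37/6, total output Q = 185/6, price P = 190.5.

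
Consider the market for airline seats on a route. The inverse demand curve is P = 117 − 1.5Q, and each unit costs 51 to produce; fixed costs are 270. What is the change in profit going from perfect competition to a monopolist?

π rises by 726

Under competition P = MC = 51, so Q = (117 − 51)/1.5 = 44.
Profit = (51 − 51)·44 − 270 = −270.
Monopoly sets MR = MC: 117 − 3Q = 51 ⇒ Q = 22, P = 117 − 1.5·22 = 84.
Profit = (84 − 51)·22 − 270 = 456.
Change in profit: 456 − −270 = 726.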